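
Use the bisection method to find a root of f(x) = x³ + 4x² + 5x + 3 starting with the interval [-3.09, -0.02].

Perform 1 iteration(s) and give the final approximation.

f(x) = x³ + 4x² + 5x + 3
Initial interval: [-3.09, -0.02]

Iteration 1:
  c_1 = (-3.090000 + (-0.020000))/2 = -1.555000
  f(c_1) = f(-1.555000) = 1.137071
  f(a) × f(c) < 0, new interval: [-3.090000, -1.555000]

After 1 iteration(s), the approximation is c_1 = -1.555000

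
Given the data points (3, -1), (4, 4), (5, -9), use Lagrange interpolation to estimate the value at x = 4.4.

Lagrange interpolation formula:
P(x) = Σ yᵢ × Lᵢ(x)
where Lᵢ(x) = Π_{j≠i} (x - xⱼ)/(xᵢ - xⱼ)

L_0(4.4) = (4.4 - 4)/(3 - 4) × (4.4 - 5)/(3 - 5) = -0.120000
L_1(4.4) = (4.4 - 3)/(4 - 3) × (4.4 - 5)/(4 - 5) = 0.840000
L_2(4.4) = (4.4 - 3)/(5 - 3) × (4.4 - 4)/(5 - 4) = 0.280000

P(4.4) = (-1)×L_0(4.4) + 4×L_1(4.4) + (-9)×L_2(4.4)
P(4.4) = 0.960000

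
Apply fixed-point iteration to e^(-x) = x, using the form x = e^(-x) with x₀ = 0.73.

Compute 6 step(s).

Equation: e^(-x) = x
Fixed-point form: x = e^(-x)
x₀ = 0.73

x_1 = g(0.730000) = 0.481909
x_2 = g(0.481909) = 0.617603
x_3 = g(0.617603) = 0.539235
x_4 = g(0.539235) = 0.583194
x_5 = g(0.583194) = 0.558113
x_6 = g(0.558113) = 0.572288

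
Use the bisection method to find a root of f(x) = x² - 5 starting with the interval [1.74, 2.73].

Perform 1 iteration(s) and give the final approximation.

f(x) = x² - 5
Initial interval: [1.74, 2.73]

Iteration 1:
  c_1 = (1.740000 + 2.730000)/2 = 2.235000
  f(c_1) = f(2.235000) = -0.004775
  f(a) × f(c) ≥ 0, new interval: [2.235000, 2.730000]

After 1 iteration(s), the approximation is c_1 = 2.235000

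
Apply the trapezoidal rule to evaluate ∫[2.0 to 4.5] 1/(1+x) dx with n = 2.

f(x) = 1/(1+x)
a = 2.0, b = 4.5, n = 2
h = (b - a)/n = 1.250000

Trapezoidal rule: (h/2)[f(x₀) + 2f(x₁) + 2f(x₂) + ... + f(xₙ)]

x_0 = 2.0000, f(x_0) = 0.333333, coefficient = 1
x_1 = 3.2500, f(x_1) = 0.235294, coefficient = 2
x_2 = 4.5000, f(x_2) = 0.181818, coefficient = 1

I ≈ (1.250000/2) × 0.985740 = 0.616087
Exact value: 0.606136
Error: 0.009952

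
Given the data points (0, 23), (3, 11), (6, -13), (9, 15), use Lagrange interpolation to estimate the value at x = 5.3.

Lagrange interpolation formula:
P(x) = Σ yᵢ × Lᵢ(x)
where Lᵢ(x) = Π_{j≠i} (x - xⱼ)/(xᵢ - xⱼ)

L_0(5.3) = (5.3 - 3)/(0 - 3) × (5.3 - 6)/(0 - 6) × (5.3 - 9)/(0 - 9) = -0.036772
L_1(5.3) = (5.3 - 0)/(3 - 0) × (5.3 - 6)/(3 - 6) × (5.3 - 9)/(3 - 9) = 0.254204
L_2(5.3) = (5.3 - 0)/(6 - 0) × (5.3 - 3)/(6 - 3) × (5.3 - 9)/(6 - 9) = 0.835241
L_3(5.3) = (5.3 - 0)/(9 - 0) × (5.3 - 3)/(9 - 3) × (5.3 - 6)/(9 - 6) = -0.052673

P(5.3) = 23×L_0(5.3) + 11×L_1(5.3) + (-13)×L_2(5.3) + 15×L_3(5.3)
P(5.3) = -9.697728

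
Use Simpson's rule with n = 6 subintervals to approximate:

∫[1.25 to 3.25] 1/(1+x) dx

f(x) = 1/(1+x)
a = 1.25, b = 3.25, n = 6
h = (b - a)/n = 0.333333

Simpson's rule: (h/3)[f(x₀) + 4f(x₁) + 2f(x₂) + ... + f(xₙ)]

x_0 = 1.2500, f(x_0) = 0.444444, coefficient = 1
x_1 = 1.5833, f(x_1) = 0.387097, coefficient = 4
x_2 = 1.9167, f(x_2) = 0.342857, coefficient = 2
x_3 = 2.2500, f(x_3) = 0.307692, coefficient = 4
x_4 = 2.5833, f(x_4) = 0.279070, coefficient = 2
x_5 = 2.9167, f(x_5) = 0.255319, coefficient = 4
x_6 = 3.2500, f(x_6) = 0.235294, coefficient = 1

I ≈ (0.333333/3) × 5.724025 = 0.636003
Exact value: 0.635989
Error: 0.000014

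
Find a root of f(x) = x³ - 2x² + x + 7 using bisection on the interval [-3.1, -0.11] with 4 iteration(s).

f(x) = x³ - 2x² + x + 7
Initial interval: [-3.1, -0.11]

Iteration 1:
  c_1 = (-3.100000 + (-0.110000))/2 = -1.605000
  f(c_1) = f(-1.605000) = -3.891570
  f(a) × f(c) ≥ 0, new interval: [-1.605000, -0.110000]
Iteration 2:
  c_2 = (-1.605000 + (-0.110000))/2 = -0.857500
  f(c_2) = f(-0.857500) = 4.041362
  f(a) × f(c) < 0, new interval: [-1.605000, -0.857500]
Iteration 3:
  c_3 = (-1.605000 + (-0.857500))/2 = -1.231250
  f(c_3) = f(-1.231250) = 0.870251
  f(a) × f(c) < 0, new interval: [-1.605000, -1.231250]
Iteration 4:
  c_4 = (-1.605000 + (-1.231250))/2 = -1.418125
  f(c_4) = f(-1.418125) = -1.292243
  f(a) × f(c) ≥ 0, new interval: [-1.418125, -1.231250]

After 4 iteration(s), the approximation is c_4 = -1.418125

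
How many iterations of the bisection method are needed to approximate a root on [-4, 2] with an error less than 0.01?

We need (b-a)/2^n ≤ 0.01
(2 - (-4))/2^n ≤ 0.01
6/2^n ≤ 0.01
2^n ≥ 600
n ≥ log₂(600) = 9.23
n ≥ 10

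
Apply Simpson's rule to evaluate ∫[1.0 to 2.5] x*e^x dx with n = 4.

f(x) = x*e^x
a = 1.0, b = 2.5, n = 4
h = (b - a)/n = 0.375000

Simpson's rule: (h/3)[f(x₀) + 4f(x₁) + 2f(x₂) + ... + f(xₙ)]

x_0 = 1.0000, f(x_0) = 2.718282, coefficient = 1
x_1 = 1.3750, f(x_1) = 5.438230, coefficient = 4
x_2 = 1.7500, f(x_2) = 10.070555, coefficient = 2
x_3 = 2.1250, f(x_3) = 17.792407, coefficient = 4
x_4 = 2.5000, f(x_4) = 30.456235, coefficient = 1

I ≈ (0.375000/3) × 146.238177 = 18.279772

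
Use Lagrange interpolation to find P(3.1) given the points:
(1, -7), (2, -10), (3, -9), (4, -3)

Lagrange interpolation formula:
P(x) = Σ yᵢ × Lᵢ(x)
where Lᵢ(x) = Π_{j≠i} (x - xⱼ)/(xᵢ - xⱼ)

L_0(3.1) = (3.1 - 2)/(1 - 2) × (3.1 - 3)/(1 - 3) × (3.1 - 4)/(1 - 4) = 0.016500
L_1(3.1) = (3.1 - 1)/(2 - 1) × (3.1 - 3)/(2 - 3) × (3.1 - 4)/(2 - 4) = -0.094500
L_2(3.1) = (3.1 - 1)/(3 - 1) × (3.1 - 2)/(3 - 2) × (3.1 - 4)/(3 - 4) = 1.039500
L_3(3.1) = (3.1 - 1)/(4 - 1) × (3.1 - 2)/(4 - 2) × (3.1 - 3)/(4 - 3) = 0.038500

P(3.1) = (-7)×L_0(3.1) + (-10)×L_1(3.1) + (-9)×L_2(3.1) + (-3)×L_3(3.1)
P(3.1) = -8.641500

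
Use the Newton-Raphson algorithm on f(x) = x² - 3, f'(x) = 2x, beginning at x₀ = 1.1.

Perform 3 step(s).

f(x) = x² - 3
f'(x) = 2x
x₀ = 1.1

Newton-Raphson formula: x_{n+1} = x_n - f(x_n)/f'(x_n)

Iteration 1:
  f(1.100000) = -1.790000
  f'(1.100000) = 2.200000
  x_1 = 1.100000 - (-1.790000)/2.200000 = 1.913636
Iteration 2:
  f(1.913636) = 0.662004
  f'(1.913636) = 3.827273
  x_2 = 1.913636 - 0.662004/3.827273 = 1.740666
Iteration 3:
  f(1.740666) = 0.029919
  f'(1.740666) = 3.481332
  x_3 = 1.740666 - 0.029919/3.481332 = 1.732072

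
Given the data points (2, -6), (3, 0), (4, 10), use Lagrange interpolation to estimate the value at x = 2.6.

Lagrange interpolation formula:
P(x) = Σ yᵢ × Lᵢ(x)
where Lᵢ(x) = Π_{j≠i} (x - xⱼ)/(xᵢ - xⱼ)

L_0(2.6) = (2.6 - 3)/(2 - 3) × (2.6 - 4)/(2 - 4) = 0.280000
L_1(2.6) = (2.6 - 2)/(3 - 2) × (2.6 - 4)/(3 - 4) = 0.840000
L_2(2.6) = (2.6 - 2)/(4 - 2) × (2.6 - 3)/(4 - 3) = -0.120000

P(2.6) = (-6)×L_0(2.6) + 0×L_1(2.6) + 10×L_2(2.6)
P(2.6) = -2.880000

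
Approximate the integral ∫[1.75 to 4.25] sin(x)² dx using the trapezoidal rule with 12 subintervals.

f(x) = sin(x)²
a = 1.75, b = 4.25, n = 12
h = (b - a)/n = 0.208333

Trapezoidal rule: (h/2)[f(x₀) + 2f(x₁) + 2f(x₂) + ... + f(xₙ)]

x_0 = 1.7500, f(x_0) = 0.968228, coefficient = 1
x_1 = 1.9583, f(x_1) = 0.857185, coefficient = 2
x_2 = 2.1667, f(x_2) = 0.685022, coefficient = 2
x_3 = 2.3750, f(x_3) = 0.481199, coefficient = 2
x_4 = 2.5833, f(x_4) = 0.280593, coefficient = 2
x_5 = 2.7917, f(x_5) = 0.117531, coefficient = 2
x_6 = 3.0000, f(x_6) = 0.019915, coefficient = 2
x_7 = 3.2083, f(x_7) = 0.004448, coefficient = 2
x_8 = 3.4167, f(x_8) = 0.073776, coefficient = 2
x_9 = 3.6250, f(x_9) = 0.216038, coefficient = 2
x_10 = 3.8333, f(x_10) = 0.406889, coefficient = 2
x_11 = 4.0417, f(x_11) = 0.613673, coefficient = 2
x_12 = 4.2500, f(x_12) = 0.801006, coefficient = 1

I ≈ (0.208333/2) × 9.281772 = 0.966851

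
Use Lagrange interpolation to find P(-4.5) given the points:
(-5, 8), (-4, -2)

Lagrange interpolation formula:
P(x) = Σ yᵢ × Lᵢ(x)
where Lᵢ(x) = Π_{j≠i} (x - xⱼ)/(xᵢ - xⱼ)

L_0(-4.5) = (-4.5 - (-4))/(-5 - (-4)) = 0.500000
L_1(-4.5) = (-4.5 - (-5))/(-4 - (-5)) = 0.500000

P(-4.5) = 8×L_0(-4.5) + (-2)×L_1(-4.5)
P(-4.5) = 3.000000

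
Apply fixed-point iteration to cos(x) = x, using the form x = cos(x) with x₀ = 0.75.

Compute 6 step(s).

Equation: cos(x) = x
Fixed-point form: x = cos(x)
x₀ = 0.75

x_1 = g(0.750000) = 0.731689
x_2 = g(0.731689) = 0.744047
x_3 = g(0.744047) = 0.735734
x_4 = g(0.735734) = 0.741339
x_5 = g(0.741339) = 0.737565
x_6 = g(0.737565) = 0.740108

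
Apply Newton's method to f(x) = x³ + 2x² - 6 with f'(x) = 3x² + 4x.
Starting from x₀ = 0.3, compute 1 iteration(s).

f(x) = x³ + 2x² - 6
f'(x) = 3x² + 4x
x₀ = 0.3

Newton-Raphson formula: x_{n+1} = x_n - f(x_n)/f'(x_n)

Iteration 1:
  f(0.300000) = -5.793000
  f'(0.300000) = 1.470000
  x_1 = 0.300000 - (-5.793000)/1.470000 = 4.240816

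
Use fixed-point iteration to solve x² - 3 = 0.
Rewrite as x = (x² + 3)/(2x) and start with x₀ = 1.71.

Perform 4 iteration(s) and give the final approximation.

Equation: x² - 3 = 0
Fixed-point form: x = (x² + 3)/(2x)
x₀ = 1.71

x_1 = g(1.710000) = 1.732193
x_2 = g(1.732193) = 1.732051
x_3 = g(1.732051) = 1.732051
x_4 = g(1.732051) = 1.732051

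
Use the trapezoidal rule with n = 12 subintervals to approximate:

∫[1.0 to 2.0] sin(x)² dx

f(x) = sin(x)²
a = 1.0, b = 2.0, n = 12
h = (b - a)/n = 0.083333

Trapezoidal rule: (h/2)[f(x₀) + 2f(x₁) + 2f(x₂) + ... + f(xₙ)]

x_0 = 1.0000, f(x_0) = 0.708073, coefficient = 1
x_1 = 1.0833, f(x_1) = 0.780615, coefficient = 2
x_2 = 1.1667, f(x_2) = 0.845379, coefficient = 2
x_3 = 1.2500, f(x_3) = 0.900572, coefficient = 2
x_4 = 1.3333, f(x_4) = 0.944663, coefficient = 2
x_5 = 1.4167, f(x_5) = 0.976432, coefficient = 2
x_6 = 1.5000, f(x_6) = 0.994996, coefficient = 2
x_7 = 1.5833, f(x_7) = 0.999843, coefficient = 2
x_8 = 1.6667, f(x_8) = 0.990837, coefficient = 2
x_9 = 1.7500, f(x_9) = 0.968228, coefficient = 2
x_10 = 1.8333, f(x_10) = 0.932643, coefficient = 2
x_11 = 1.9167, f(x_11) = 0.885068, coefficient = 2
x_12 = 2.0000, f(x_12) = 0.826822, coefficient = 1

I ≈ (0.083333/2) × 21.973449 = 0.915560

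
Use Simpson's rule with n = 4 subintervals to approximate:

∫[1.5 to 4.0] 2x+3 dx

f(x) = 2x+3
a = 1.5, b = 4.0, n = 4
h = (b - a)/n = 0.625000

Simpson's rule: (h/3)[f(x₀) + 4f(x₁) + 2f(x₂) + ... + f(xₙ)]

x_0 = 1.5000, f(x_0) = 6.000000, coefficient = 1
x_1 = 2.1250, f(x_1) = 7.250000, coefficient = 4
x_2 = 2.7500, f(x_2) = 8.500000, coefficient = 2
x_3 = 3.3750, f(x_3) = 9.750000, coefficient = 4
x_4 = 4.0000, f(x_4) = 11.000000, coefficient = 1

I ≈ (0.625000/3) × 102.000000 = 21.250000
Exact value: 21.250000
Error: 0.000000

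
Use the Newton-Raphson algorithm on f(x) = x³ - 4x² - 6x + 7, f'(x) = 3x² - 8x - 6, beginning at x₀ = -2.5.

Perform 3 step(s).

f(x) = x³ - 4x² - 6x + 7
f'(x) = 3x² - 8x - 6
x₀ = -2.5

Newton-Raphson formula: x_{n+1} = x_n - f(x_n)/f'(x_n)

Iteration 1:
  f(-2.500000) = -18.625000
  f'(-2.500000) = 32.750000
  x_1 = -2.500000 - (-18.625000)/32.750000 = -1.931298
Iteration 2:
  f(-1.931298) = -3.535425
  f'(-1.931298) = 20.640114
  x_2 = -1.931298 - (-3.535425)/20.640114 = -1.760009
Iteration 3:
  f(-1.760009) = -0.282327
  f'(-1.760009) = 17.372961
  x_3 = -1.760009 - (-0.282327)/17.372961 = -1.743758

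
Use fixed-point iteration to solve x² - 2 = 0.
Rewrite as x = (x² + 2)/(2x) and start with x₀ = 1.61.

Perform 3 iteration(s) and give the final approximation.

Equation: x² - 2 = 0
Fixed-point form: x = (x² + 2)/(2x)
x₀ = 1.61

x_1 = g(1.610000) = 1.426118
x_2 = g(1.426118) = 1.414263
x_3 = g(1.414263) = 1.414214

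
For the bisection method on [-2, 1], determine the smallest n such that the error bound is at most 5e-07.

We need (b-a)/2^n ≤ 5e-07
(1 - (-2))/2^n ≤ 5e-07
3/2^n ≤ 5e-07
2^n ≥ 6000000
n ≥ log₂(6000000) = 22.52
n ≥ 23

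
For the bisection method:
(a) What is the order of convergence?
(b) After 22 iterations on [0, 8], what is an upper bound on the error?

(a) Bisection has linear (order 1) convergence; the error is halved each step.

(b) Error bound = (b-a)/2^n = (8 - 0)/2^{22}
    = 8/2^{22}

(a) 1 (linear); (b) error ≤ 1.91e-06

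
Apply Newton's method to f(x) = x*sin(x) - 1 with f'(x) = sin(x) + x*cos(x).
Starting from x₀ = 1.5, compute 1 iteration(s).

f(x) = x*sin(x) - 1
f'(x) = sin(x) + x*cos(x)
x₀ = 1.5

Newton-Raphson formula: x_{n+1} = x_n - f(x_n)/f'(x_n)

Iteration 1:
  f(1.500000) = 0.496242
  f'(1.500000) = 1.103601
  x_1 = 1.500000 - 0.496242/1.103601 = 1.050342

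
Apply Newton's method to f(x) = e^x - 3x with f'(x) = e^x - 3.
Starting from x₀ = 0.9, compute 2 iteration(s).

f(x) = e^x - 3x
f'(x) = e^x - 3
x₀ = 0.9

Newton-Raphson formula: x_{n+1} = x_n - f(x_n)/f'(x_n)

Iteration 1:
  f(0.900000) = -0.240397
  f'(0.900000) = -0.540397
  x_1 = 0.900000 - (-0.240397)/(-0.540397) = 0.455148
Iteration 2:
  f(0.455148) = 0.210963
  f'(0.455148) = -1.423594
  x_2 = 0.455148 - 0.210963/(-1.423594) = 0.603338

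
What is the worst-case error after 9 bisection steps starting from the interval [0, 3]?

Bisection error bound: |error| ≤ (b-a)/2^n
|error| ≤ (3 - 0)/2^9 = 3/2^9
|error| ≤ 0.0058593750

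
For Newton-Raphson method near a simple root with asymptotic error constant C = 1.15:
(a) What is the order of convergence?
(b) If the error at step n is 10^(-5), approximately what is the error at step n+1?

(a) Newton-Raphson has quadratic (order 2) convergence near simple roots.
    This means |e_{n+1}| ≈ C|e_n|².

(b) With |e_n| = 10^(-5) and C = 1.15:
    |e_{n+1}| ≈ 1.15 × (10^(-5))² = 1.15 × 10^(-10)

(a) 2 (quadratic); (b) |e_{n+1}| ≈ 1.150e-10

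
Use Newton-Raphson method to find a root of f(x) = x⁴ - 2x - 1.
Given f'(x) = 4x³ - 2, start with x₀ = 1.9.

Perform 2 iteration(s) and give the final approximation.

f(x) = x⁴ - 2x - 1
f'(x) = 4x³ - 2
x₀ = 1.9

Newton-Raphson formula: x_{n+1} = x_n - f(x_n)/f'(x_n)

Iteration 1:
  f(1.900000) = 8.232100
  f'(1.900000) = 25.436000
  x_1 = 1.900000 - 8.232100/25.436000 = 1.576360
Iteration 2:
  f(1.576360) = 2.022066
  f'(1.576360) = 13.668465
  x_2 = 1.576360 - 2.022066/13.668465 = 1.428424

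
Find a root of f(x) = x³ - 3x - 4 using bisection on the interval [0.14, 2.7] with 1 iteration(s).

f(x) = x³ - 3x - 4
Initial interval: [0.14, 2.7]

Iteration 1:
  c_1 = (0.140000 + 2.700000)/2 = 1.420000
  f(c_1) = f(1.420000) = -5.396712
  f(a) × f(c) ≥ 0, new interval: [1.420000, 2.700000]

After 1 iteration(s), the approximation is c_1 = 1.420000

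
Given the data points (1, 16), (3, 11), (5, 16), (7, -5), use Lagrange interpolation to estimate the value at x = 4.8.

Lagrange interpolation formula:
P(x) = Σ yᵢ × Lᵢ(x)
where Lᵢ(x) = Π_{j≠i} (x - xⱼ)/(xᵢ - xⱼ)

L_0(4.8) = (4.8 - 3)/(1 - 3) × (4.8 - 5)/(1 - 5) × (4.8 - 7)/(1 - 7) = -0.016500
L_1(4.8) = (4.8 - 1)/(3 - 1) × (4.8 - 5)/(3 - 5) × (4.8 - 7)/(3 - 7) = 0.104500
L_2(4.8) = (4.8 - 1)/(5 - 1) × (4.8 - 3)/(5 - 3) × (4.8 - 7)/(5 - 7) = 0.940500
L_3(4.8) = (4.8 - 1)/(7 - 1) × (4.8 - 3)/(7 - 3) × (4.8 - 5)/(7 - 5) = -0.028500

P(4.8) = 16×L_0(4.8) + 11×L_1(4.8) + 16×L_2(4.8) + (-5)×L_3(4.8)
P(4.8) = 16.076000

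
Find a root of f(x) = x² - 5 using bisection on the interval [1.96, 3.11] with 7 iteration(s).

f(x) = x² - 5
Initial interval: [1.96, 3.11]

Iteration 1:
  c_1 = (1.960000 + 3.110000)/2 = 2.535000
  f(c_1) = f(2.535000) = 1.426225
  f(a) × f(c) < 0, new interval: [1.960000, 2.535000]
Iteration 2:
  c_2 = (1.960000 + 2.535000)/2 = 2.247500
  f(c_2) = f(2.247500) = 0.051256
  f(a) × f(c) < 0, new interval: [1.960000, 2.247500]
Iteration 3:
  c_3 = (1.960000 + 2.247500)/2 = 2.103750
  f(c_3) = f(2.103750) = -0.574236
  f(a) × f(c) ≥ 0, new interval: [2.103750, 2.247500]
Iteration 4:
  c_4 = (2.103750 + 2.247500)/2 = 2.175625
  f(c_4) = f(2.175625) = -0.266656
  f(a) × f(c) ≥ 0, new interval: [2.175625, 2.247500]
Iteration 5:
  c_5 = (2.175625 + 2.247500)/2 = 2.211563
  f(c_5) = f(2.211563) = -0.108991
  f(a) × f(c) ≥ 0, new interval: [2.211563, 2.247500]
Iteration 6:
  c_6 = (2.211563 + 2.247500)/2 = 2.229531
  f(c_6) = f(2.229531) = -0.029190
  f(a) × f(c) ≥ 0, new interval: [2.229531, 2.247500]
Iteration 7:
  c_7 = (2.229531 + 2.247500)/2 = 2.238516
  f(c_7) = f(2.238516) = 0.010952
  f(a) × f(c) < 0, new interval: [2.229531, 2.238516]

After 7 iteration(s), the approximation is c_7 = 2.238516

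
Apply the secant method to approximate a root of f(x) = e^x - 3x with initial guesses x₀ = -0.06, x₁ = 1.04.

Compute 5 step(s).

f(x) = e^x - 3x
x₀ = -0.06, x₁ = 1.04

Secant formula: x_{n+1} = x_n - f(x_n)(x_n - x_{n-1})/(f(x_n) - f(x_{n-1}))

Iteration 1:
  f(-0.060000) = 1.121765
  f(1.040000) = -0.290783
  x_2 = 1.040000 - (-0.290783)×(1.040000 - (-0.060000))/(-0.290783 - 1.121765)
       = 0.813557
Iteration 2:
  f(1.040000) = -0.290783
  f(0.813557) = -0.184753
  x_3 = 0.813557 - (-0.184753)×(0.813557 - 1.040000)/(-0.184753 - (-0.290783))
       = 0.418989
Iteration 3:
  f(0.813557) = -0.184753
  f(0.418989) = 0.263456
  x_4 = 0.418989 - 0.263456×(0.418989 - 0.813557)/(0.263456 - (-0.184753))
       = 0.650915
Iteration 4:
  f(0.418989) = 0.263456
  f(0.650915) = -0.035451
  x_5 = 0.650915 - (-0.035451)×(0.650915 - 0.418989)/(-0.035451 - 0.263456)
       = 0.623408
Iteration 5:
  f(0.650915) = -0.035451
  f(0.623408) = -0.004950
  x_6 = 0.623408 - (-0.004950)×(0.623408 - 0.650915)/(-0.004950 - (-0.035451))
       = 0.618944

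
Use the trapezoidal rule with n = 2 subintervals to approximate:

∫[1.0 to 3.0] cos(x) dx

f(x) = cos(x)
a = 1.0, b = 3.0, n = 2
h = (b - a)/n = 1.000000

Trapezoidal rule: (h/2)[f(x₀) + 2f(x₁) + 2f(x₂) + ... + f(xₙ)]

x_0 = 1.0000, f(x_0) = 0.540302, coefficient = 1
x_1 = 2.0000, f(x_1) = -0.416147, coefficient = 2
x_2 = 3.0000, f(x_2) = -0.989992, coefficient = 1

I ≈ (1.000000/2) × -1.281984 = -0.640992
Exact value: -0.700351
Error: 0.059359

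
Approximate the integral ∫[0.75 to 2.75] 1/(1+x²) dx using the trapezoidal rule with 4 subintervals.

f(x) = 1/(1+x²)
a = 0.75, b = 2.75, n = 4
h = (b - a)/n = 0.500000

Trapezoidal rule: (h/2)[f(x₀) + 2f(x₁) + 2f(x₂) + ... + f(xₙ)]

x_0 = 0.7500, f(x_0) = 0.640000, coefficient = 1
x_1 = 1.2500, f(x_1) = 0.390244, coefficient = 2
x_2 = 1.7500, f(x_2) = 0.246154, coefficient = 2
x_3 = 2.2500, f(x_3) = 0.164948, coefficient = 2
x_4 = 2.7500, f(x_4) = 0.116788, coefficient = 1

I ≈ (0.500000/2) × 2.359481 = 0.589870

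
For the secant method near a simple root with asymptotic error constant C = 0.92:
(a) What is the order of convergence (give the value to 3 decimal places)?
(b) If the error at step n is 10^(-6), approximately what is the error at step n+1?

(a) Secant method has superlinear convergence with order φ = (1+√5)/2 ≈ 1.618.
    This means |e_{n+1}| ≈ C|e_n|^1.618.

(b) With |e_n| = 10^(-6) and C = 0.92:
    |e_{n+1}| ≈ 0.92 × (10^(-6))^1.618 = 0.92 × 10^(-9.71)

(a) ≈ 1.618 (golden ratio); (b) |e_{n+1}| ≈ 1.801e-10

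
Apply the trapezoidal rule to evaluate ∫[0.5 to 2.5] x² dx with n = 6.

f(x) = x²
a = 0.5, b = 2.5, n = 6
h = (b - a)/n = 0.333333

Trapezoidal rule: (h/2)[f(x₀) + 2f(x₁) + 2f(x₂) + ... + f(xₙ)]

x_0 = 0.5000, f(x_0) = 0.250000, coefficient = 1
x_1 = 0.8333, f(x_1) = 0.694444, coefficient = 2
x_2 = 1.1667, f(x_2) = 1.361111, coefficient = 2
x_3 = 1.5000, f(x_3) = 2.250000, coefficient = 2
x_4 = 1.8333, f(x_4) = 3.361111, coefficient = 2
x_5 = 2.1667, f(x_5) = 4.694444, coefficient = 2
x_6 = 2.5000, f(x_6) = 6.250000, coefficient = 1

I ≈ (0.333333/2) × 31.222222 = 5.203704
Exact value: 5.166667
Error: 0.037037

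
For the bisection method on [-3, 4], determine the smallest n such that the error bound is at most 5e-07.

We need (b-a)/2^n ≤ 5e-07
(4 - (-3))/2^n ≤ 5e-07
7/2^n ≤ 5e-07
2^n ≥ 14000000
n ≥ log₂(14000000) = 23.74
n ≥ 24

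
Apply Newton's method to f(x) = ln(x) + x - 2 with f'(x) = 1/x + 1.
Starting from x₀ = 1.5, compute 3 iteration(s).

f(x) = ln(x) + x - 2
f'(x) = 1/x + 1
x₀ = 1.5

Newton-Raphson formula: x_{n+1} = x_n - f(x_n)/f'(x_n)

Iteration 1:
  f(1.500000) = -0.094535
  f'(1.500000) = 1.666667
  x_1 = 1.500000 - (-0.094535)/1.666667 = 1.556721
Iteration 2:
  f(1.556721) = -0.000697
  f'(1.556721) = 1.642376
  x_2 = 1.556721 - (-0.000697)/1.642376 = 1.557146
Iteration 3:
  f(1.557146) = 0.000000
  f'(1.557146) = 1.642201
  x_3 = 1.557146 - 0.000000/1.642201 = 1.557146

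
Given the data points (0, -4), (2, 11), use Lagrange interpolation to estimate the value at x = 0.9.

Lagrange interpolation formula:
P(x) = Σ yᵢ × Lᵢ(x)
where Lᵢ(x) = Π_{j≠i} (x - xⱼ)/(xᵢ - xⱼ)

L_0(0.9) = (0.9 - 2)/(0 - 2) = 0.550000
L_1(0.9) = (0.9 - 0)/(2 - 0) = 0.450000

P(0.9) = (-4)×L_0(0.9) + 11×L_1(0.9)
P(0.9) = 2.750000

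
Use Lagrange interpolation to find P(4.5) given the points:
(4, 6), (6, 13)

Lagrange interpolation formula:
P(x) = Σ yᵢ × Lᵢ(x)
where Lᵢ(x) = Π_{j≠i} (x - xⱼ)/(xᵢ - xⱼ)

L_0(4.5) = (4.5 - 6)/(4 - 6) = 0.750000
L_1(4.5) = (4.5 - 4)/(6 - 4) = 0.250000

P(4.5) = 6×L_0(4.5) + 13×L_1(4.5)
P(4.5) = 7.750000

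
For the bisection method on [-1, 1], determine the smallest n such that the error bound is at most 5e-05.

We need (b-a)/2^n ≤ 5e-05
(1 - (-1))/2^n ≤ 5e-05
2/2^n ≤ 5e-05
2^n ≥ 40000
n ≥ log₂(40000) = 15.29
n ≥ 16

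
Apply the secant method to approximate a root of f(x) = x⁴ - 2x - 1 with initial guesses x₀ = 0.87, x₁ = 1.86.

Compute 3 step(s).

f(x) = x⁴ - 2x - 1
x₀ = 0.87, x₁ = 1.86

Secant formula: x_{n+1} = x_n - f(x_n)(x_n - x_{n-1})/(f(x_n) - f(x_{n-1}))

Iteration 1:
  f(0.870000) = -2.167102
  f(1.860000) = 7.248832
  x_2 = 1.860000 - 7.248832×(1.860000 - 0.870000)/(7.248832 - (-2.167102))
       = 1.097851
Iteration 2:
  f(1.860000) = 7.248832
  f(1.097851) = -1.743009
  x_3 = 1.097851 - (-1.743009)×(1.097851 - 1.860000)/(-1.743009 - 7.248832)
       = 1.245589
Iteration 3:
  f(1.097851) = -1.743009
  f(1.245589) = -1.084053
  x_4 = 1.245589 - (-1.084053)×(1.245589 - 1.097851)/(-1.084053 - (-1.743009))
       = 1.488632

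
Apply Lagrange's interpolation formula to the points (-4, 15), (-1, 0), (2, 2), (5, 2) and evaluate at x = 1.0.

Lagrange interpolation formula:
P(x) = Σ yᵢ × Lᵢ(x)
where Lᵢ(x) = Π_{j≠i} (x - xⱼ)/(xᵢ - xⱼ)

L_0(1.0) = (1.0 - (-1))/(-4 - (-1)) × (1.0 - 2)/(-4 - 2) × (1.0 - 5)/(-4 - 5) = -0.049383
L_1(1.0) = (1.0 - (-4))/(-1 - (-4)) × (1.0 - 2)/(-1 - 2) × (1.0 - 5)/(-1 - 5) = 0.370370
L_2(1.0) = (1.0 - (-4))/(2 - (-4)) × (1.0 - (-1))/(2 - (-1)) × (1.0 - 5)/(2 - 5) = 0.740741
L_3(1.0) = (1.0 - (-4))/(5 - (-4)) × (1.0 - (-1))/(5 - (-1)) × (1.0 - 2)/(5 - 2) = -0.061728

P(1.0) = 15×L_0(1.0) + 0×L_1(1.0) + 2×L_2(1.0) + 2×L_3(1.0)
P(1.0) = 0.617284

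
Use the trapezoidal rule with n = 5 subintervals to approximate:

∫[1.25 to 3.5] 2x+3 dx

f(x) = 2x+3
a = 1.25, b = 3.5, n = 5
h = (b - a)/n = 0.450000

Trapezoidal rule: (h/2)[f(x₀) + 2f(x₁) + 2f(x₂) + ... + f(xₙ)]

x_0 = 1.2500, f(x_0) = 5.500000, coefficient = 1
x_1 = 1.7000, f(x_1) = 6.400000, coefficient = 2
x_2 = 2.1500, f(x_2) = 7.300000, coefficient = 2
x_3 = 2.6000, f(x_3) = 8.200000, coefficient = 2
x_4 = 3.0500, f(x_4) = 9.100000, coefficient = 2
x_5 = 3.5000, f(x_5) = 10.000000, coefficient = 1

I ≈ (0.450000/2) × 77.500000 = 17.437500
Exact value: 17.437500
Error: 0.000000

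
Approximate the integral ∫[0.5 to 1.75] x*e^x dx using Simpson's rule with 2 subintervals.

f(x) = x*e^x
a = 0.5, b = 1.75, n = 2
h = (b - a)/n = 0.625000

Simpson's rule: (h/3)[f(x₀) + 4f(x₁) + 2f(x₂) + ... + f(xₙ)]

x_0 = 0.5000, f(x_0) = 0.824361, coefficient = 1
x_1 = 1.1250, f(x_1) = 3.465244, coefficient = 4
x_2 = 1.7500, f(x_2) = 10.070555, coefficient = 1

I ≈ (0.625000/3) × 24.755891 = 5.157477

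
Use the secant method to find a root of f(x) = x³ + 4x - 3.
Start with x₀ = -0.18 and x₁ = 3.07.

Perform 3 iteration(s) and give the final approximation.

f(x) = x³ + 4x - 3
x₀ = -0.18, x₁ = 3.07

Secant formula: x_{n+1} = x_n - f(x_n)(x_n - x_{n-1})/(f(x_n) - f(x_{n-1}))

Iteration 1:
  f(-0.180000) = -3.725832
  f(3.070000) = 38.214443
  x_2 = 3.070000 - 38.214443×(3.070000 - (-0.180000))/(38.214443 - (-3.725832))
       = 0.108719
Iteration 2:
  f(3.070000) = 38.214443
  f(0.108719) = -2.563839
  x_3 = 0.108719 - (-2.563839)×(0.108719 - 3.070000)/(-2.563839 - 38.214443)
       = 0.294903
Iteration 3:
  f(0.108719) = -2.563839
  f(0.294903) = -1.794743
  x_4 = 0.294903 - (-1.794743)×(0.294903 - 0.108719)/(-1.794743 - (-2.563839))
       = 0.729376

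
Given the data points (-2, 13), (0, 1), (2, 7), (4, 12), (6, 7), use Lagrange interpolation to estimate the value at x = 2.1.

Lagrange interpolation formula:
P(x) = Σ yᵢ × Lᵢ(x)
where Lᵢ(x) = Π_{j≠i} (x - xⱼ)/(xᵢ - xⱼ)

L_0(2.1) = (2.1 - 0)/(-2 - 0) × (2.1 - 2)/(-2 - 2) × (2.1 - 4)/(-2 - 4) × (2.1 - 6)/(-2 - 6) = 0.004052
L_1(2.1) = (2.1 - (-2))/(0 - (-2)) × (2.1 - 2)/(0 - 2) × (2.1 - 4)/(0 - 4) × (2.1 - 6)/(0 - 6) = -0.031647
L_2(2.1) = (2.1 - (-2))/(2 - (-2)) × (2.1 - 0)/(2 - 0) × (2.1 - 4)/(2 - 4) × (2.1 - 6)/(2 - 6) = 0.996877
L_3(2.1) = (2.1 - (-2))/(4 - (-2)) × (2.1 - 0)/(4 - 0) × (2.1 - 2)/(4 - 2) × (2.1 - 6)/(4 - 6) = 0.034978
L_4(2.1) = (2.1 - (-2))/(6 - (-2)) × (2.1 - 0)/(6 - 0) × (2.1 - 2)/(6 - 2) × (2.1 - 4)/(6 - 4) = -0.004260

P(2.1) = 13×L_0(2.1) + 1×L_1(2.1) + 7×L_2(2.1) + 12×L_3(2.1) + 7×L_4(2.1)
P(2.1) = 7.389086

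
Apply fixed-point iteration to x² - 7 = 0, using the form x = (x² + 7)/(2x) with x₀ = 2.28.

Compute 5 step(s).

Equation: x² - 7 = 0
Fixed-point form: x = (x² + 7)/(2x)
x₀ = 2.28

x_1 = g(2.280000) = 2.675088
x_2 = g(2.675088) = 2.645912
x_3 = g(2.645912) = 2.645751
x_4 = g(2.645751) = 2.645751
x_5 = g(2.645751) = 2.645751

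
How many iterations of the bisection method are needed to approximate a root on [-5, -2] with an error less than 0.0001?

We need (b-a)/2^n ≤ 0.0001
(-2 - (-5))/2^n ≤ 0.0001
3/2^n ≤ 0.0001
2^n ≥ 30000
n ≥ log₂(30000) = 14.87
n ≥ 15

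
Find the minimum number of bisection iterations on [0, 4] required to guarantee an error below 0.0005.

We need (b-a)/2^n ≤ 0.0005
(4 - 0)/2^n ≤ 0.0005
4/2^n ≤ 0.0005
2^n ≥ 8000
n ≥ log₂(8000) = 12.97
n ≥ 13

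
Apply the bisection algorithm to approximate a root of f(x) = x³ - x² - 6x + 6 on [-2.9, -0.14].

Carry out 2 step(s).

f(x) = x³ - x² - 6x + 6
Initial interval: [-2.9, -0.14]

Iteration 1:
  c_1 = (-2.900000 + (-0.140000))/2 = -1.520000
  f(c_1) = f(-1.520000) = 9.297792
  f(a) × f(c) < 0, new interval: [-2.900000, -1.520000]
Iteration 2:
  c_2 = (-2.900000 + (-1.520000))/2 = -2.210000
  f(c_2) = f(-2.210000) = 3.582039
  f(a) × f(c) < 0, new interval: [-2.900000, -2.210000]

After 2 iteration(s), the approximation is c_2 = -2.210000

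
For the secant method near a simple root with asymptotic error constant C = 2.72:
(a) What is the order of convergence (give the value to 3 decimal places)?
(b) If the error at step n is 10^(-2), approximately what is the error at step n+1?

(a) Secant method has superlinear convergence with order φ = (1+√5)/2 ≈ 1.618.
    This means |e_{n+1}| ≈ C|e_n|^1.618.

(b) With |e_n| = 10^(-2) and C = 2.72:
    |e_{n+1}| ≈ 2.72 × (10^(-2))^1.618 = 2.72 × 10^(-3.24)

(a) ≈ 1.618 (golden ratio); (b) |e_{n+1}| ≈ 1.579e-03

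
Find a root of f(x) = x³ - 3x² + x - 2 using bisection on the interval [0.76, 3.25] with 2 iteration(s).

f(x) = x³ - 3x² + x - 2
Initial interval: [0.76, 3.25]

Iteration 1:
  c_1 = (0.760000 + 3.250000)/2 = 2.005000
  f(c_1) = f(2.005000) = -3.994925
  f(a) × f(c) ≥ 0, new interval: [2.005000, 3.250000]
Iteration 2:
  c_2 = (2.005000 + 3.250000)/2 = 2.627500
  f(c_2) = f(2.627500) = -1.944149
  f(a) × f(c) ≥ 0, new interval: [2.627500, 3.250000]

After 2 iteration(s), the approximation is c_2 = 2.627500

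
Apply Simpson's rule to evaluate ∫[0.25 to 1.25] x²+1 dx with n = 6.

f(x) = x²+1
a = 0.25, b = 1.25, n = 6
h = (b - a)/n = 0.166667

Simpson's rule: (h/3)[f(x₀) + 4f(x₁) + 2f(x₂) + ... + f(xₙ)]

x_0 = 0.2500, f(x_0) = 1.062500, coefficient = 1
x_1 = 0.4167, f(x_1) = 1.173611, coefficient = 4
x_2 = 0.5833, f(x_2) = 1.340278, coefficient = 2
x_3 = 0.7500, f(x_3) = 1.562500, coefficient = 4
x_4 = 0.9167, f(x_4) = 1.840278, coefficient = 2
x_5 = 1.0833, f(x_5) = 2.173611, coefficient = 4
x_6 = 1.2500, f(x_6) = 2.562500, coefficient = 1

I ≈ (0.166667/3) × 29.625000 = 1.645833
Exact value: 1.645833
Error: 0.000000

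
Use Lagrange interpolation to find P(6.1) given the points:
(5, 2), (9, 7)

Lagrange interpolation formula:
P(x) = Σ yᵢ × Lᵢ(x)
where Lᵢ(x) = Π_{j≠i} (x - xⱼ)/(xᵢ - xⱼ)

L_0(6.1) = (6.1 - 9)/(5 - 9) = 0.725000
L_1(6.1) = (6.1 - 5)/(9 - 5) = 0.275000

P(6.1) = 2×L_0(6.1) + 7×L_1(6.1)
P(6.1) = 3.375000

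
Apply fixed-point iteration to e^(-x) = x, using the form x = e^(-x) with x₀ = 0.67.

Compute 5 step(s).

Equation: e^(-x) = x
Fixed-point form: x = e^(-x)
x₀ = 0.67

x_1 = g(0.670000) = 0.511709
x_2 = g(0.511709) = 0.599470
x_3 = g(0.599470) = 0.549102
x_4 = g(0.549102) = 0.577468
x_5 = g(0.577468) = 0.561318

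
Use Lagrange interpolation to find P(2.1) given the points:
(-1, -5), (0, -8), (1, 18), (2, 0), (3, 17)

Lagrange interpolation formula:
P(x) = Σ yᵢ × Lᵢ(x)
where Lᵢ(x) = Π_{j≠i} (x - xⱼ)/(xᵢ - xⱼ)

L_0(2.1) = (2.1 - 0)/(-1 - 0) × (2.1 - 1)/(-1 - 1) × (2.1 - 2)/(-1 - 2) × (2.1 - 3)/(-1 - 3) = -0.008663
L_1(2.1) = (2.1 - (-1))/(0 - (-1)) × (2.1 - 1)/(0 - 1) × (2.1 - 2)/(0 - 2) × (2.1 - 3)/(0 - 3) = 0.051150
L_2(2.1) = (2.1 - (-1))/(1 - (-1)) × (2.1 - 0)/(1 - 0) × (2.1 - 2)/(1 - 2) × (2.1 - 3)/(1 - 3) = -0.146475
L_3(2.1) = (2.1 - (-1))/(2 - (-1)) × (2.1 - 0)/(2 - 0) × (2.1 - 1)/(2 - 1) × (2.1 - 3)/(2 - 3) = 1.074150
L_4(2.1) = (2.1 - (-1))/(3 - (-1)) × (2.1 - 0)/(3 - 0) × (2.1 - 1)/(3 - 1) × (2.1 - 2)/(3 - 2) = 0.029838

P(2.1) = (-5)×L_0(2.1) + (-8)×L_1(2.1) + 18×L_2(2.1) + 0×L_3(2.1) + 17×L_4(2.1)
P(2.1) = -2.495200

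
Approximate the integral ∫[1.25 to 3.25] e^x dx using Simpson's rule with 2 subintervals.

f(x) = e^x
a = 1.25, b = 3.25, n = 2
h = (b - a)/n = 1.000000

Simpson's rule: (h/3)[f(x₀) + 4f(x₁) + 2f(x₂) + ... + f(xₙ)]

x_0 = 1.2500, f(x_0) = 3.490343, coefficient = 1
x_1 = 2.2500, f(x_1) = 9.487736, coefficient = 4
x_2 = 3.2500, f(x_2) = 25.790340, coefficient = 1

I ≈ (1.000000/3) × 67.231626 = 22.410542
Exact value: 22.299997
Error: 0.110545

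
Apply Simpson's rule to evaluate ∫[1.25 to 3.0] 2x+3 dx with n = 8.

f(x) = 2x+3
a = 1.25, b = 3.0, n = 8
h = (b - a)/n = 0.218750

Simpson's rule: (h/3)[f(x₀) + 4f(x₁) + 2f(x₂) + ... + f(xₙ)]

x_0 = 1.2500, f(x_0) = 5.500000, coefficient = 1
x_1 = 1.4688, f(x_1) = 5.937500, coefficient = 4
x_2 = 1.6875, f(x_2) = 6.375000, coefficient = 2
x_3 = 1.9062, f(x_3) = 6.812500, coefficient = 4
x_4 = 2.1250, f(x_4) = 7.250000, coefficient = 2
x_5 = 2.3438, f(x_5) = 7.687500, coefficient = 4
x_6 = 2.5625, f(x_6) = 8.125000, coefficient = 2
x_7 = 2.7812, f(x_7) = 8.562500, coefficient = 4
x_8 = 3.0000, f(x_8) = 9.000000, coefficient = 1

I ≈ (0.218750/3) × 174.000000 = 12.687500
Exact value: 12.687500
Error: 0.000000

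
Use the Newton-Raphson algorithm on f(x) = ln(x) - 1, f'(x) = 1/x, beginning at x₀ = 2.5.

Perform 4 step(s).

f(x) = ln(x) - 1
f'(x) = 1/x
x₀ = 2.5

Newton-Raphson formula: x_{n+1} = x_n - f(x_n)/f'(x_n)

Iteration 1:
  f(2.500000) = -0.083709
  f'(2.500000) = 0.400000
  x_1 = 2.500000 - (-0.083709)/0.400000 = 2.709273
Iteration 2:
  f(2.709273) = -0.003320
  f'(2.709273) = 0.369103
  x_2 = 2.709273 - (-0.003320)/0.369103 = 2.718267
Iteration 3:
  f(2.718267) = -0.000005
  f'(2.718267) = 0.367881
  x_3 = 2.718267 - (-0.000005)/0.367881 = 2.718282
Iteration 4:
  f(2.718282) = 0.000000
  f'(2.718282) = 0.367879
  x_4 = 2.718282 - 0.000000/0.367879 = 2.718282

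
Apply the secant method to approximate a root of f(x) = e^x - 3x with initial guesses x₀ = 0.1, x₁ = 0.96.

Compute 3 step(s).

f(x) = e^x - 3x
x₀ = 0.1, x₁ = 0.96

Secant formula: x_{n+1} = x_n - f(x_n)(x_n - x_{n-1})/(f(x_n) - f(x_{n-1}))

Iteration 1:
  f(0.100000) = 0.805171
  f(0.960000) = -0.268304
  x_2 = 0.960000 - (-0.268304)×(0.960000 - 0.100000)/(-0.268304 - 0.805171)
       = 0.745052
Iteration 2:
  f(0.960000) = -0.268304
  f(0.745052) = -0.128605
  x_3 = 0.745052 - (-0.128605)×(0.745052 - 0.960000)/(-0.128605 - (-0.268304))
       = 0.547173
Iteration 3:
  f(0.745052) = -0.128605
  f(0.547173) = 0.086841
  x_4 = 0.547173 - 0.086841×(0.547173 - 0.745052)/(0.086841 - (-0.128605))
       = 0.626933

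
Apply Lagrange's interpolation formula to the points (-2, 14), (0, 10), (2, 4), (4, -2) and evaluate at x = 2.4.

Lagrange interpolation formula:
P(x) = Σ yᵢ × Lᵢ(x)
where Lᵢ(x) = Π_{j≠i} (x - xⱼ)/(xᵢ - xⱼ)

L_0(2.4) = (2.4 - 0)/(-2 - 0) × (2.4 - 2)/(-2 - 2) × (2.4 - 4)/(-2 - 4) = 0.032000
L_1(2.4) = (2.4 - (-2))/(0 - (-2)) × (2.4 - 2)/(0 - 2) × (2.4 - 4)/(0 - 4) = -0.176000
L_2(2.4) = (2.4 - (-2))/(2 - (-2)) × (2.4 - 0)/(2 - 0) × (2.4 - 4)/(2 - 4) = 1.056000
L_3(2.4) = (2.4 - (-2))/(4 - (-2)) × (2.4 - 0)/(4 - 0) × (2.4 - 2)/(4 - 2) = 0.088000

P(2.4) = 14×L_0(2.4) + 10×L_1(2.4) + 4×L_2(2.4) + (-2)×L_3(2.4)
P(2.4) = 2.736000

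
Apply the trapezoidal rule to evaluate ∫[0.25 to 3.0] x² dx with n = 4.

f(x) = x²
a = 0.25, b = 3.0, n = 4
h = (b - a)/n = 0.687500

Trapezoidal rule: (h/2)[f(x₀) + 2f(x₁) + 2f(x₂) + ... + f(xₙ)]

x_0 = 0.2500, f(x_0) = 0.062500, coefficient = 1
x_1 = 0.9375, f(x_1) = 0.878906, coefficient = 2
x_2 = 1.6250, f(x_2) = 2.640625, coefficient = 2
x_3 = 2.3125, f(x_3) = 5.347656, coefficient = 2
x_4 = 3.0000, f(x_4) = 9.000000, coefficient = 1

I ≈ (0.687500/2) × 26.796875 = 9.211426
Exact value: 8.994792
Error: 0.216634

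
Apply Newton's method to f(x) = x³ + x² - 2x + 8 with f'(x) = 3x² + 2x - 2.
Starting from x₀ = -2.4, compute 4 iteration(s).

f(x) = x³ + x² - 2x + 8
f'(x) = 3x² + 2x - 2
x₀ = -2.4

Newton-Raphson formula: x_{n+1} = x_n - f(x_n)/f'(x_n)

Iteration 1:
  f(-2.400000) = 4.736000
  f'(-2.400000) = 10.480000
  x_1 = -2.400000 - 4.736000/10.480000 = -2.851908
Iteration 2:
  f(-2.851908) = -1.358461
  f'(-2.851908) = 16.696328
  x_2 = -2.851908 - (-1.358461)/16.696328 = -2.770546
Iteration 3:
  f(-2.770546) = -0.049480
  f'(-2.770546) = 15.486677
  x_3 = -2.770546 - (-0.049480)/15.486677 = -2.767351
Iteration 4:
  f(-2.767351) = -0.000075
  f'(-2.767351) = 15.439986
  x_4 = -2.767351 - (-0.000075)/15.439986 = -2.767346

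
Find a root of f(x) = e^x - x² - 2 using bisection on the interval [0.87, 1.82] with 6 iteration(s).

f(x) = e^x - x² - 2
Initial interval: [0.87, 1.82]

Iteration 1:
  c_1 = (0.870000 + 1.820000)/2 = 1.345000
  f(c_1) = f(1.345000) = 0.029162
  f(a) × f(c) < 0, new interval: [0.870000, 1.345000]
Iteration 2:
  c_2 = (0.870000 + 1.345000)/2 = 1.107500
  f(c_2) = f(1.107500) = -0.199774
  f(a) × f(c) ≥ 0, new interval: [1.107500, 1.345000]
Iteration 3:
  c_3 = (1.107500 + 1.345000)/2 = 1.226250
  f(c_3) = f(1.226250) = -0.095265
  f(a) × f(c) ≥ 0, new interval: [1.226250, 1.345000]
Iteration 4:
  c_4 = (1.226250 + 1.345000)/2 = 1.285625
  f(c_4) = f(1.285625) = -0.035904
  f(a) × f(c) ≥ 0, new interval: [1.285625, 1.345000]
Iteration 5:
  c_5 = (1.285625 + 1.345000)/2 = 1.315313
  f(c_5) = f(1.315313) = -0.004132
  f(a) × f(c) ≥ 0, new interval: [1.315313, 1.345000]
Iteration 6:
  c_6 = (1.315313 + 1.345000)/2 = 1.330156
  f(c_6) = f(1.330156) = 0.012319
  f(a) × f(c) < 0, new interval: [1.315313, 1.330156]

After 6 iteration(s), the approximation is c_6 = 1.330156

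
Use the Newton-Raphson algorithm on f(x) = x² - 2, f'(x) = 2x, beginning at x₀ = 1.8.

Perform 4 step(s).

f(x) = x² - 2
f'(x) = 2x
x₀ = 1.8

Newton-Raphson formula: x_{n+1} = x_n - f(x_n)/f'(x_n)

Iteration 1:
  f(1.800000) = 1.240000
  f'(1.800000) = 3.600000
  x_1 = 1.800000 - 1.240000/3.600000 = 1.455556
Iteration 2:
  f(1.455556) = 0.118642
  f'(1.455556) = 2.911111
  x_2 = 1.455556 - 0.118642/2.911111 = 1.414801
Iteration 3:
  f(1.414801) = 0.001661
  f'(1.414801) = 2.829601
  x_3 = 1.414801 - 0.001661/2.829601 = 1.414214
Iteration 4:
  f(1.414214) = 0.000000
  f'(1.414214) = 2.828427
  x_4 = 1.414214 - 0.000000/2.828427 = 1.414214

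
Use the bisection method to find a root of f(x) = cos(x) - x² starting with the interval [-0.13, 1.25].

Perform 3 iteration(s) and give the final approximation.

f(x) = cos(x) - x²
Initial interval: [-0.13, 1.25]

Iteration 1:
  c_1 = (-0.130000 + 1.250000)/2 = 0.560000
  f(c_1) = f(0.560000) = 0.533655
  f(a) × f(c) ≥ 0, new interval: [0.560000, 1.250000]
Iteration 2:
  c_2 = (0.560000 + 1.250000)/2 = 0.905000
  f(c_2) = f(0.905000) = -0.201339
  f(a) × f(c) < 0, new interval: [0.560000, 0.905000]
Iteration 3:
  c_3 = (0.560000 + 0.905000)/2 = 0.732500
  f(c_3) = f(0.732500) = 0.206949
  f(a) × f(c) ≥ 0, new interval: [0.732500, 0.905000]

After 3 iteration(s), the approximation is c_3 = 0.732500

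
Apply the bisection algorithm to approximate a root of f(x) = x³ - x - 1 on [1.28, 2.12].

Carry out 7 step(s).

f(x) = x³ - x - 1
Initial interval: [1.28, 2.12]

Iteration 1:
  c_1 = (1.280000 + 2.120000)/2 = 1.700000
  f(c_1) = f(1.700000) = 2.213000
  f(a) × f(c) < 0, new interval: [1.280000, 1.700000]
Iteration 2:
  c_2 = (1.280000 + 1.700000)/2 = 1.490000
  f(c_2) = f(1.490000) = 0.817949
  f(a) × f(c) < 0, new interval: [1.280000, 1.490000]
Iteration 3:
  c_3 = (1.280000 + 1.490000)/2 = 1.385000
  f(c_3) = f(1.385000) = 0.271742
  f(a) × f(c) < 0, new interval: [1.280000, 1.385000]
Iteration 4:
  c_4 = (1.280000 + 1.385000)/2 = 1.332500
  f(c_4) = f(1.332500) = 0.033429
  f(a) × f(c) < 0, new interval: [1.280000, 1.332500]
Iteration 5:
  c_5 = (1.280000 + 1.332500)/2 = 1.306250
  f(c_5) = f(1.306250) = -0.077410
  f(a) × f(c) ≥ 0, new interval: [1.306250, 1.332500]
Iteration 6:
  c_6 = (1.306250 + 1.332500)/2 = 1.319375
  f(c_6) = f(1.319375) = -0.022672
  f(a) × f(c) ≥ 0, new interval: [1.319375, 1.332500]
Iteration 7:
  c_7 = (1.319375 + 1.332500)/2 = 1.325937
  f(c_7) = f(1.325937) = 0.005207
  f(a) × f(c) < 0, new interval: [1.319375, 1.325937]

After 7 iteration(s), the approximation is c_7 = 1.325937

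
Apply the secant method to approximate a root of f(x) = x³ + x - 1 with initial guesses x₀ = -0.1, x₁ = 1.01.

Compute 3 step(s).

f(x) = x³ + x - 1
x₀ = -0.1, x₁ = 1.01

Secant formula: x_{n+1} = x_n - f(x_n)(x_n - x_{n-1})/(f(x_n) - f(x_{n-1}))

Iteration 1:
  f(-0.100000) = -1.101000
  f(1.010000) = 1.040301
  x_2 = 1.010000 - 1.040301×(1.010000 - (-0.100000))/(1.040301 - (-1.101000))
       = 0.470732
Iteration 2:
  f(1.010000) = 1.040301
  f(0.470732) = -0.424958
  x_3 = 0.470732 - (-0.424958)×(0.470732 - 1.010000)/(-0.424958 - 1.040301)
       = 0.627132
Iteration 3:
  f(0.470732) = -0.424958
  f(0.627132) = -0.126220
  x_4 = 0.627132 - (-0.126220)×(0.627132 - 0.470732)/(-0.126220 - (-0.424958))
       = 0.693213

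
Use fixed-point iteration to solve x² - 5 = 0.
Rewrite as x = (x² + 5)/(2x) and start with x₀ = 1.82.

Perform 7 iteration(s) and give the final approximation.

Equation: x² - 5 = 0
Fixed-point form: x = (x² + 5)/(2x)
x₀ = 1.82

x_1 = g(1.820000) = 2.283626
x_2 = g(2.283626) = 2.236563
x_3 = g(2.236563) = 2.236068
x_4 = g(2.236068) = 2.236068
x_5 = g(2.236068) = 2.236068
x_6 = g(2.236068) = 2.236068
x_7 = g(2.236068) = 2.236068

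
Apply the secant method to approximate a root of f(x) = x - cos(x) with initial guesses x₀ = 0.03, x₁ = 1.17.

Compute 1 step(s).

f(x) = x - cos(x)
x₀ = 0.03, x₁ = 1.17

Secant formula: x_{n+1} = x_n - f(x_n)(x_n - x_{n-1})/(f(x_n) - f(x_{n-1}))

Iteration 1:
  f(0.030000) = -0.969550
  f(1.170000) = 0.779848
  x_2 = 1.170000 - 0.779848×(1.170000 - 0.030000)/(0.779848 - (-0.969550))
       = 0.661810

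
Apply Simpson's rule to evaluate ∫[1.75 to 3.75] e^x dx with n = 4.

f(x) = e^x
a = 1.75, b = 3.75, n = 4
h = (b - a)/n = 0.500000

Simpson's rule: (h/3)[f(x₀) + 4f(x₁) + 2f(x₂) + ... + f(xₙ)]

x_0 = 1.7500, f(x_0) = 5.754603, coefficient = 1
x_1 = 2.2500, f(x_1) = 9.487736, coefficient = 4
x_2 = 2.7500, f(x_2) = 15.642632, coefficient = 2
x_3 = 3.2500, f(x_3) = 25.790340, coefficient = 4
x_4 = 3.7500, f(x_4) = 42.521082, coefficient = 1

I ≈ (0.500000/3) × 220.673251 = 36.778875
Exact value: 36.766479
Error: 0.012396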